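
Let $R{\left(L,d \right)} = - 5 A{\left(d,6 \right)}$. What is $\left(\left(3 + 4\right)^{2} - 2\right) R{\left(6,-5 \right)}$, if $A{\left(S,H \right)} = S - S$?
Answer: $0$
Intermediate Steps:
$A{\left(S,H \right)} = 0$
$R{\left(L,d \right)} = 0$ ($R{\left(L,d \right)} = \left(-5\right) 0 = 0$)
$\left(\left(3 + 4\right)^{2} - 2\right) R{\left(6,-5 \right)} = \left(\left(3 + 4\right)^{2} - 2\right) 0 = \left(7^{2} - 2\right) 0 = \left(49 - 2\right) 0 = 47 \cdot 0 = 0$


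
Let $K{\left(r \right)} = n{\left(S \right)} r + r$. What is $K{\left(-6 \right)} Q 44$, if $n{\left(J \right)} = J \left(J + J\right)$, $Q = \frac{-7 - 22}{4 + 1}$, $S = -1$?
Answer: $\frac{22968}{5} \approx 4593.6$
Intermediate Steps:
$Q = - \frac{29}{5} \approx -5.8$
$n{\left(J \right)} = 2 J^{2}$ ($n{\left(J \right)} = J 2 J = 2 J^{2}$)
$K{\left(r \right)} = 3 r$ ($K{\left(r \right)} = 2 \left(-1\right)^{2} r + r = 2 \cdot 1 r + r = 2 r + r = 3 r$)
$K{\left(-6 \right)} Q 44 = 3 \left(-6\right) \left(- \frac{29}{5}\right) 44 = \left(-18\right) \left(- \frac{29}{5}\right) 44 = \frac{522}{5} \cdot 44 = \frac{22968}{5}$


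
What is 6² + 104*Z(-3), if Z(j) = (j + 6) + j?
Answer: 36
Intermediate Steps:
Z(j) = 6 + 2*j (Z(j) = (6 + j) + j = 6 + 2*j)
6² + 104*Z(-3) = 6² + 104*(6 + 2*(-3)) = 36 + 104*(6 - 6) = 36 + 104*0 = 36 + 0 = 36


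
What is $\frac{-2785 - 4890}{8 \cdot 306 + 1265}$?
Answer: $- \frac{7675}{3713} \approx -2.0671$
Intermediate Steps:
$\frac{-2785 - 4890}{8 \cdot 306 + 1265} = - \frac{7675}{2448 + 1265} = - \frac{7675}{3713}$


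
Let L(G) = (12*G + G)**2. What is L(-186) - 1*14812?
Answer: 5831912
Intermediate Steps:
L(G) = 169*G**2 (L(G) = (13*G)**2 = 169*G**2)
L(-186) - 1*14812 = 169*(-186)**2 - 1*14812 = 169*34596 - 14812 = 5846724 - 14812 = 5831912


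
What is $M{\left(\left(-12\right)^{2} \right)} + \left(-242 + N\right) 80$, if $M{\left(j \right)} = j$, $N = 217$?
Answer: $-1856$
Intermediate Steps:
$M{\left(\left(-12\right)^{2} \right)} + \left(-242 + N\right) 80 = \left(-12\right)^{2} + \left(-242 + 217\right) 80 = 144 - 2000 = -1856$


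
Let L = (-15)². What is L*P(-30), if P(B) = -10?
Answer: -2250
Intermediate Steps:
L = 225
L*P(-30) = 225*(-10) = -2250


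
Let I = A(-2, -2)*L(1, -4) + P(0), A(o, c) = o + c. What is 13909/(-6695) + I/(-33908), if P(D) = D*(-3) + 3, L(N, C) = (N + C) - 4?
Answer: -471833917/227014060 ≈ -2.0784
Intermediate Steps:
L(N, C) = -4 + C + N (L(N, C) = (C + N) - 4 = -4 + C + N)
A(o, c) = c + o
P(D) = 3 - 3*D (P(D) = -3*D + 3 = 3 - 3*D)
I = 31 (I = (-2 - 2)*(-4 - 4 + 1) + (3 - 3*0) = -4*(-7) + (3 + 0) = 28 + 3 = 31)
13909/(-6695) + I/(-33908) = 13909/(-6695) + 31/(-33908) = 13909*(-1/6695) + 31*(-1/33908) = -13909/6695 - 31/33908 = -471833917/227014060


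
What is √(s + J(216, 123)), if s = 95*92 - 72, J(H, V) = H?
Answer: 2*√2221 ≈ 94.255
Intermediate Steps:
s = 8668 (s = 8740 - 72 = 8668)
√(s + J(216, 123)) = √(8668 + 216) = √8884 = 2*√2221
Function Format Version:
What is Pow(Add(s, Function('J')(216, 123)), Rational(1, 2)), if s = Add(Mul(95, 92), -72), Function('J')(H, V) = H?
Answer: Mul(2, Pow(2221, Rational(1, 2))) ≈ 94.255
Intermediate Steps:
s = 8668 (s = Add(8740, -72) = 8668)
Pow(Add(s, Function('J')(216, 123)), Rational(1, 2)) = Pow(Add(8668, 216), Rational(1, 2)) = Pow(8884, Rational(1, 2)) = Mul(2, Pow(2221, Rational(1, 2)))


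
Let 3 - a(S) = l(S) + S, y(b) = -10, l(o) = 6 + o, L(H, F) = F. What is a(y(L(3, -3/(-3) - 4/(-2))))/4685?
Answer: 17/4685 ≈ 0.0036286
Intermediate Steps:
a(S) = -3 - 2*S (a(S) = 3 - ((6 + S) + S) = 3 - (6 + 2*S) = 3 + (-6 - 2*S) = -3 - 2*S)
a(y(L(3, -3/(-3) - 4/(-2))))/4685 = (-3 - 2*(-10))/4685 = (-3 + 20)*(1/4685) = 17*(1/4685) = 17/4685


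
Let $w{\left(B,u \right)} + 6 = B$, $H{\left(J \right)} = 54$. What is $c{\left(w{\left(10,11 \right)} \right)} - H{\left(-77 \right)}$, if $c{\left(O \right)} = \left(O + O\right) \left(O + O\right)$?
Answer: $10$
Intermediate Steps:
$w{\left(B,u \right)} = -6 + B$
$c{\left(O \right)} = 4 O^{2}$ ($c{\left(O \right)} = 2 O 2 O = 4 O^{2}$)
$c{\left(w{\left(10,11 \right)} \right)} - H{\left(-77 \right)} = 4 \left(-6 + 10\right)^{2} - 54 = 4 \cdot 4^{2} - 54 = 4 \cdot 16 - 54 = 64 - 54 = 10$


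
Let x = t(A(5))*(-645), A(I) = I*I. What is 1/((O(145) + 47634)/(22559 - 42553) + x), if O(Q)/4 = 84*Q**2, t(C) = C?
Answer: -9997/164757642 ≈ -6.0677e-5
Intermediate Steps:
A(I) = I**2
O(Q) = 336*Q**2 (O(Q) = 4*(84*Q**2) = 336*Q**2)
x = -16125 (x = 5**2*(-645) = 25*(-645) = -16125)
1/((O(145) + 47634)/(22559 - 42553) + x) = 1/((336*145**2 + 47634)/(22559 - 42553) - 16125) = 1/((336*21025 + 47634)/(-19994) - 16125) = 1/((7064400 + 47634)*(-1/19994) - 16125) = 1/(7112034*(-1/19994) - 16125) = 1/(-3556017/9997 - 16125) = 1/(-164757642/9997) = -9997/164757642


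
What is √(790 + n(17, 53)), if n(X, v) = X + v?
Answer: 2*√215 ≈ 29.326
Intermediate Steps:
√(790 + n(17, 53)) = √(790 + (17 + 53)) = √(790 + 70) = √860 = 2*√215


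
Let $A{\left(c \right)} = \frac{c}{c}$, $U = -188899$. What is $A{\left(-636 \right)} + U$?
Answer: $-188898$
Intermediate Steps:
$A{\left(c \right)} = 1$
$A{\left(-636 \right)} + U = 1 - 188899 = -188898$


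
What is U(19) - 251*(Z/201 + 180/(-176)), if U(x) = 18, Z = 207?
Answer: 47793/2948 ≈ 16.212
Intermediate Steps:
U(19) - 251*(Z/201 + 180/(-176)) = 18 - 251*(207/201 + 180/(-176)) = 18 - 251*(207*(1/201) + 180*(-1/176)) = 18 - 251*(69/67 - 45/44) = 18 - 251*21/2948 = 18 - 5271/2948 = 47793/2948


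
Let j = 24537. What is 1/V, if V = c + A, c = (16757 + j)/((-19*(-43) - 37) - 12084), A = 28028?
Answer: 5652/158393609 ≈ 3.5683e-5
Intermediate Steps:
c = -20647/5652 (c = (16757 + 24537)/((-19*(-43) - 37) - 12084) = 41294/((817 - 37) - 12084) = 41294/(780 - 12084) = 41294/(-11304) = 41294*(-1/11304) = -20647/5652 ≈ -3.6530)
V = 158393609/5652 (V = -20647/5652 + 28028 = 158393609/5652 ≈ 28024.)
1/V = 1/(158393609/5652) = 5652/158393609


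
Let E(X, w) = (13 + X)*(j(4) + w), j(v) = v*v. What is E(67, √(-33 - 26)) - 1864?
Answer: -584 + 80*I*√59 ≈ -584.0 + 614.49*I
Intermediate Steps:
j(v) = v²
E(X, w) = (13 + X)*(16 + w) (E(X, w) = (13 + X)*(4² + w) = (13 + X)*(16 + w))
E(67, √(-33 - 26)) - 1864 = (208 + 13*√(-33 - 26) + 16*67 + 67*√(-33 - 26)) - 1864 = (208 + 13*√(-59) + 1072 + 67*√(-59)) - 1864 = (208 + 13*(I*√59) + 1072 + 67*(I*√59)) - 1864 = (208 + 13*I*√59 + 1072 + 67*I*√59) - 1864 = (1280 + 80*I*√59) - 1864 = -584 + 80*I*√59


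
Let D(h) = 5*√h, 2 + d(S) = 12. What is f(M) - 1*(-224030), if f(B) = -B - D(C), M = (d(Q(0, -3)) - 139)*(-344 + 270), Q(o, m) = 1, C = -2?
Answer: 214484 - 5*I*√2 ≈ 2.1448e+5 - 7.0711*I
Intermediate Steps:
d(S) = 10 (d(S) = -2 + 12 = 10)
M = 9546 (M = (10 - 139)*(-344 + 270) = -129*(-74) = 9546)
f(B) = -B - 5*I*√2 (f(B) = -B - 5*√(-2) = -B - 5*I*√2)
f(M) - 1*(-224030) = (-1*9546 - 5*I*√2) - 1*(-224030) = (-9546 - 5*I*√2) + 224030 = 214484 - 5*I*√2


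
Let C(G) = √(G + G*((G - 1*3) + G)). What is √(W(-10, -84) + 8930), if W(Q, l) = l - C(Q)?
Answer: √(8846 - 2*√55) ≈ 93.974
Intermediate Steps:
C(G) = √(G + G*(-3 + 2*G)) (C(G) = √(G + G*((G - 3) + G)) = √(G + G*((-3 + G) + G)) = √(G + G*(-3 + 2*G)))
W(Q, l) = l - √2*√(Q*(-1 + Q))
√(W(-10, -84) + 8930) = √((-84 - √2*√(-10*(-1 - 10))) + 8930) = √((-84 - √2*√(-10*(-11))) + 8930) = √((-84 - √2*√110) + 8930) = √((-84 - 2*√55) + 8930) = √(8846 - 2*√55)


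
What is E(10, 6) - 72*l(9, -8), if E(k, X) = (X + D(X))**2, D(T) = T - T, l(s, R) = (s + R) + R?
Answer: 540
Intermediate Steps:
l(s, R) = s + 2*R (l(s, R) = (R + s) + R = s + 2*R)
D(T) = 0
E(k, X) = X**2 (E(k, X) = (X + 0)**2 = X**2)
E(10, 6) - 72*l(9, -8) = 6**2 - 72*(9 + 2*(-8)) = 36 - 72*(9 - 16) = 36 - 72*(-7) = 36 + 504 = 540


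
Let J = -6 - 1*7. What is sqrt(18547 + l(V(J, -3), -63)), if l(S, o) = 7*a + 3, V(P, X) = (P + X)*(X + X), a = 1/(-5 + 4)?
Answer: sqrt(18543) ≈ 136.17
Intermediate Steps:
J = -13 (J = -6 - 7 = -13)
a = -1 (a = 1/(-1) = -1)
V(P, X) = 2*X*(P + X) (V(P, X) = (P + X)*(2*X) = 2*X*(P + X))
l(S, o) = -4 (l(S, o) = 7*(-1) + 3 = -7 + 3 = -4)
sqrt(18547 + l(V(J, -3), -63)) = sqrt(18547 - 4) = sqrt(18543)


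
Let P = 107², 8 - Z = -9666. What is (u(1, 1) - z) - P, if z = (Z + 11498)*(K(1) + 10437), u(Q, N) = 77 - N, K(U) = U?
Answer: -221004709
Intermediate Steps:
Z = 9674 (Z = 8 - 1*(-9666) = 8 + 9666 = 9674)
P = 11449
z = 220993336 (z = (9674 + 11498)*(1 + 10437) = 21172*10438 = 220993336)
(u(1, 1) - z) - P = ((77 - 1*1) - 1*220993336) - 1*11449 = ((77 - 1) - 220993336) - 11449 = (76 - 220993336) - 11449 = -220993260 - 11449 = -221004709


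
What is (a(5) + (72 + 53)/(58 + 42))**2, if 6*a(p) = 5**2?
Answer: 4225/144 ≈ 29.340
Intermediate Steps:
a(p) = 25/6 (a(p) = (1/6)*5**2 = (1/6)*25 = 25/6)
(a(5) + (72 + 53)/(58 + 42))**2 = (25/6 + (72 + 53)/(58 + 42))**2 = (25/6 + 125/100)**2 = (25/6 + 125*(1/100))**2 = (25/6 + 5/4)**2 = (65/12)**2 = 4225/144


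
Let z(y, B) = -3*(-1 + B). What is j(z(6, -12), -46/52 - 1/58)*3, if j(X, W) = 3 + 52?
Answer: 165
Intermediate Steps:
z(y, B) = 3 - 3*B
j(X, W) = 55
j(z(6, -12), -46/52 - 1/58)*3 = 55*3 = 165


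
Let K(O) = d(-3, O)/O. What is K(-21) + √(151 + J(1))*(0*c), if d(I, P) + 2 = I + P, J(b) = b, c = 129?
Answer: 26/21 ≈ 1.2381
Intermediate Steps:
d(I, P) = -2 + I + P (d(I, P) = -2 + (I + P) = -2 + I + P)
K(O) = (-5 + O)/O (K(O) = (-2 - 3 + O)/O = (-5 + O)/O)
K(-21) + √(151 + J(1))*(0*c) = (-5 - 21)/(-21) + √(151 + 1)*(0*129) = -1/21*(-26) + √152*0 = 26/21 + (2*√38)*0 = 26/21 + 0 = 26/21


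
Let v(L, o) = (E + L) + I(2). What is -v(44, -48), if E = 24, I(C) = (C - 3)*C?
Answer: -66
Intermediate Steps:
I(C) = C*(-3 + C) (I(C) = (-3 + C)*C = C*(-3 + C))
v(L, o) = 22 + L (v(L, o) = (24 + L) + 2*(-3 + 2) = (24 + L) + 2*(-1) = (24 + L) - 2 = 22 + L)
-v(44, -48) = -(22 + 44) = -1*66 = -66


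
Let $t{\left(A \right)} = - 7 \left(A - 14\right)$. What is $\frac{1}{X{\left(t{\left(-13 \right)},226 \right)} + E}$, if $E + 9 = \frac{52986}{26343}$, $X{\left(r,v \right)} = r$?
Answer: $\frac{8781}{1598242} \approx 0.0054942$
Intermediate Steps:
$t{\left(A \right)} = 98 - 7 A$ ($t{\left(A \right)} = - 7 \left(A - 14\right) = - 7 \left(-14 + A\right) = 98 - 7 A$)
$E = - \frac{61367}{8781}$ ($E = -9 + \frac{52986}{26343} = -9 + 52986 \cdot \frac{1}{26343} = -9 + \frac{17662}{8781} = - \frac{61367}{8781} \approx -6.9886$)
$\frac{1}{X{\left(t{\left(-13 \right)},226 \right)} + E} = \frac{1}{\left(98 - -91\right) - \frac{61367}{8781}} = \frac{1}{\left(98 + 91\right) - \frac{61367}{8781}} = \frac{1}{189 - \frac{61367}{8781}} = \frac{1}{\frac{1598242}{8781}} = \frac{8781}{1598242}$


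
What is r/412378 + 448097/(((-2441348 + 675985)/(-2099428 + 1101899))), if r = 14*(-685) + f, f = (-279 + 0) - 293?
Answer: 92164361069855754/363998431607 ≈ 2.5320e+5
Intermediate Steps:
f = -572 (f = -279 - 293 = -572)
r = -10162 (r = 14*(-685) - 572 = -9590 - 572 = -10162)
r/412378 + 448097/(((-2441348 + 675985)/(-2099428 + 1101899))) = -10162/412378 + 448097/(((-2441348 + 675985)/(-2099428 + 1101899))) = -10162*1/412378 + 448097/((-1765363/(-997529))) = -5081/206189 + 448097/((-1765363*(-1/997529))) = -5081/206189 + 448097/(1765363/997529) = -5081/206189 + 448097*(997529/1765363) = -5081/206189 + 446989752313/1765363 = 92164361069855754/363998431607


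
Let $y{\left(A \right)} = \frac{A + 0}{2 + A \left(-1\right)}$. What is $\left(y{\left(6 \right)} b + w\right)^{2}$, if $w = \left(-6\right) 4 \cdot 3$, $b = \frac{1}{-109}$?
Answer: $\frac{246270249}{47524} \approx 5182.0$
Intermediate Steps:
$b = - \frac{1}{109} \approx -0.0091743$
$y{\left(A \right)} = \frac{A}{2 - A}$
$w = -72$ ($w = \left(-24\right) 3 = -72$)
$\left(y{\left(6 \right)} b + w\right)^{2} = \left(\left(-1\right) 6 \frac{1}{-2 + 6} \left(- \frac{1}{109}\right) - 72\right)^{2} = \left(\left(-1\right) 6 \cdot \frac{1}{4} \left(- \frac{1}{109}\right) - 72\right)^{2} = \left(\left(- \frac{3}{2}\right) \left(- \frac{1}{109}\right) - 72\right)^{2} = \left(\frac{3}{218} - 72\right)^{2} = \left(- \frac{15693}{218}\right)^{2} = \frac{246270249}{47524}$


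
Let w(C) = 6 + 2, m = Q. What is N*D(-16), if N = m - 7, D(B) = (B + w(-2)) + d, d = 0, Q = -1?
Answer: 64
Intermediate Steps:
m = -1
w(C) = 8
D(B) = 8 + B (D(B) = (B + 8) + 0 = (8 + B) + 0 = 8 + B)
N = -8 (N = -1 - 7 = -8)
N*D(-16) = -8*(8 - 16) = -8*(-8) = 64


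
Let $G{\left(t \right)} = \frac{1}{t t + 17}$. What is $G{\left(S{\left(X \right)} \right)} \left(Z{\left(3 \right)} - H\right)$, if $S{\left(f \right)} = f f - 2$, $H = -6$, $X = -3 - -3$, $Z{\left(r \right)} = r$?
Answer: $\frac{3}{7} \approx 0.42857$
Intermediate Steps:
$X = 0$ ($X = -3 + 3 = 0$)
$S{\left(f \right)} = -2 + f^{2}$ ($S{\left(f \right)} = f^{2} - 2 = -2 + f^{2}$)
$G{\left(t \right)} = \frac{1}{17 + t^{2}}$ ($G{\left(t \right)} = \frac{1}{t^{2} + 17} = \frac{1}{17 + t^{2}}$)
$G{\left(S{\left(X \right)} \right)} \left(Z{\left(3 \right)} - H\right) = \frac{3 - -6}{17 + \left(-2 + 0^{2}\right)^{2}} = \frac{3 + 6}{17 + \left(-2 + 0\right)^{2}} = \frac{1}{17 + \left(-2\right)^{2}} \cdot 9 = \frac{1}{17 + 4} \cdot 9 = \frac{1}{21} \cdot 9 = \frac{3}{7}$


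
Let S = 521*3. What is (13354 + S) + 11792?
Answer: 26709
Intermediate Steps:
S = 1563
(13354 + S) + 11792 = (13354 + 1563) + 11792 = 14917 + 11792 = 26709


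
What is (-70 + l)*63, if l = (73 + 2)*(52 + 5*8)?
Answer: 430290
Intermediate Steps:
l = 6900 (l = 75*(52 + 40) = 75*92 = 6900)
(-70 + l)*63 = (-70 + 6900)*63 = 6830*63 = 430290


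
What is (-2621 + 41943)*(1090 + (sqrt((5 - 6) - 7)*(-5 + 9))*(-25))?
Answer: 42860980 - 7864400*I*sqrt(2) ≈ 4.2861e+7 - 1.1122e+7*I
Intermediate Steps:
(-2621 + 41943)*(1090 + (sqrt((5 - 6) - 7)*(-5 + 9))*(-25)) = 39322*(1090 + (sqrt(-1 - 7)*4)*(-25)) = 39322*(1090 + (sqrt(-8)*4)*(-25)) = 39322*(1090 + ((2*I*sqrt(2))*4)*(-25)) = 39322*(1090 + (8*I*sqrt(2))*(-25)) = 39322*(1090 - 200*I*sqrt(2)) = 42860980 - 7864400*I*sqrt(2)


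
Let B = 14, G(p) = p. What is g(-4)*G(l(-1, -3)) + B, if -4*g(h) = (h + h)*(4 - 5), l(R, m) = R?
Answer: 16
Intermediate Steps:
g(h) = h/2 (g(h) = -(h + h)*(4 - 5)/4 = -2*h*(-1)/4 = -(-1)*h/2 = h/2)
g(-4)*G(l(-1, -3)) + B = ((½)*(-4))*(-1) + 14 = -2*(-1) + 14 = 2 + 14 = 16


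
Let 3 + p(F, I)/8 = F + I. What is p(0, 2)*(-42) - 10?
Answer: 326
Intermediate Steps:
p(F, I) = -24 + 8*F + 8*I (p(F, I) = -24 + 8*(F + I) = -24 + (8*F + 8*I) = -24 + 8*F + 8*I)
p(0, 2)*(-42) - 10 = (-24 + 8*0 + 8*2)*(-42) - 10 = (-24 + 0 + 16)*(-42) - 10 = -8*(-42) - 10 = 336 - 10 = 326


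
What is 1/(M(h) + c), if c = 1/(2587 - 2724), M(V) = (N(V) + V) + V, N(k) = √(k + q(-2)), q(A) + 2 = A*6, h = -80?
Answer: -3003177/482294527 - 18769*I*√94/482294527 ≈ -0.0062269 - 0.00037731*I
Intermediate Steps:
q(A) = -2 + 6*A (q(A) = -2 + A*6 = -2 + 6*A)
N(k) = √(-14 + k) (N(k) = √(k + (-2 + 6*(-2))) = √(k + (-2 - 12)) = √(k - 14) = √(-14 + k))
M(V) = √(-14 + V) + 2*V (M(V) = (√(-14 + V) + V) + V = (V + √(-14 + V)) + V = √(-14 + V) + 2*V)
c = -1/137 (c = 1/(-137) = -1/137 ≈ -0.0072993)
1/(M(h) + c) = 1/((√(-14 - 80) + 2*(-80)) - 1/137) = 1/((√(-94) - 160) - 1/137) = 1/((I*√94 - 160) - 1/137) = 1/((-160 + I*√94) - 1/137) = 1/(-21921/137 + I*√94)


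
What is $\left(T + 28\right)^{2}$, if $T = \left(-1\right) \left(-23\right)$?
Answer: $2601$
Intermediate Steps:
$T = 23$
$\left(T + 28\right)^{2} = \left(23 + 28\right)^{2} = 51^{2} = 2601$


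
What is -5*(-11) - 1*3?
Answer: 52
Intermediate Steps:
-5*(-11) - 1*3 = 55 - 3 = 52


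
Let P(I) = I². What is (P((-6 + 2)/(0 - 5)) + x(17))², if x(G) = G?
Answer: 194481/625 ≈ 311.17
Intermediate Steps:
(P((-6 + 2)/(0 - 5)) + x(17))² = (((-6 + 2)/(0 - 5))² + 17)² = ((-4/(-5))² + 17)² = ((-4*(-⅕))² + 17)² = ((⅘)² + 17)² = (16/25 + 17)² = (441/25)² = 194481/625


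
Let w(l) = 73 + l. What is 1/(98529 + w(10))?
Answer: 1/98612 ≈ 1.0141e-5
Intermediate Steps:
1/(98529 + w(10)) = 1/(98529 + (73 + 10)) = 1/(98529 + 83) = 1/98612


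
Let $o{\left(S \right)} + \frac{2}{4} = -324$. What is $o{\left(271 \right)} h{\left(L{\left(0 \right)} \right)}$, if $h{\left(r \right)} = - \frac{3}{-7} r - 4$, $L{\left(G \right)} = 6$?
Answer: $\frac{3245}{7} \approx 463.57$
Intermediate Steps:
$h{\left(r \right)} = -4 + \frac{3 r}{7}$ ($h{\left(r \right)} = \left(-3\right) \left(- \frac{1}{7}\right) r - 4 = \frac{3 r}{7} - 4 = -4 + \frac{3 r}{7}$)
$o{\left(S \right)} = - \frac{649}{2}$ ($o{\left(S \right)} = - \frac{1}{2} - 324 = - \frac{649}{2}$)
$o{\left(271 \right)} h{\left(L{\left(0 \right)} \right)} = - \frac{649 \left(-4 + \frac{3}{7} \cdot 6\right)}{2} = - \frac{649 \left(-4 + \frac{18}{7}\right)}{2} = \left(- \frac{649}{2}\right) \left(- \frac{10}{7}\right) = \frac{3245}{7}$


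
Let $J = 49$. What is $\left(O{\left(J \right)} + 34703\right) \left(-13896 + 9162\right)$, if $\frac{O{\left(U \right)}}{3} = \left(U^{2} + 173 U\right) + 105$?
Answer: $-320264568$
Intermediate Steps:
$O{\left(U \right)} = 315 + 3 U^{2} + 519 U$ ($O{\left(U \right)} = 3 \left(\left(U^{2} + 173 U\right) + 105\right) = 3 \left(105 + U^{2} + 173 U\right) = 315 + 3 U^{2} + 519 U$)
$\left(O{\left(J \right)} + 34703\right) \left(-13896 + 9162\right) = \left(\left(315 + 3 \cdot 49^{2} + 519 \cdot 49\right) + 34703\right) \left(-13896 + 9162\right) = \left(\left(315 + 3 \cdot 2401 + 25431\right) + 34703\right) \left(-4734\right) = \left(\left(315 + 7203 + 25431\right) + 34703\right) \left(-4734\right) = \left(32949 + 34703\right) \left(-4734\right) = 67652 \left(-4734\right) = -320264568$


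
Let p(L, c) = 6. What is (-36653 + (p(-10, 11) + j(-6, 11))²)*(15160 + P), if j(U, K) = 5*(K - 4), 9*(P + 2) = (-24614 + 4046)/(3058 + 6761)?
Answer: -15615080184200/29457 ≈ -5.3010e+8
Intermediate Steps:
P = -65770/29457 (P = -2 + ((-24614 + 4046)/(3058 + 6761))/9 = -2 + (-20568/9819)/9 = -2 + (-20568*1/9819)/9 = -2 + (⅑)*(-6856/3273) = -2 - 6856/29457 = -65770/29457 ≈ -2.2327)
j(U, K) = -20 + 5*K (j(U, K) = 5*(-4 + K) = -20 + 5*K)
(-36653 + (p(-10, 11) + j(-6, 11))²)*(15160 + P) = (-36653 + (6 + (-20 + 5*11))²)*(15160 - 65770/29457) = (-36653 + (6 + (-20 + 55))²)*(446502350/29457) = (-36653 + (6 + 35)²)*(446502350/29457) = (-36653 + 41²)*(446502350/29457) = (-36653 + 1681)*(446502350/29457) = -34972*446502350/29457 = -15615080184200/29457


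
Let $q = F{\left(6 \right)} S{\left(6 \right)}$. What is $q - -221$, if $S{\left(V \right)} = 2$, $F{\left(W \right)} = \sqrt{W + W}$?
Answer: $221 + 4 \sqrt{3} \approx 227.93$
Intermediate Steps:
$F{\left(W \right)} = \sqrt{2} \sqrt{W}$ ($F{\left(W \right)} = \sqrt{2 W} = \sqrt{2} \sqrt{W}$)
$q = 4 \sqrt{3}$ ($q = \sqrt{2} \sqrt{6} \cdot 2 = 2 \sqrt{3} \cdot 2 = 4 \sqrt{3} \approx 6.9282$)
$q - -221 = 4 \sqrt{3} - -221 = 4 \sqrt{3} + 221 = 221 + 4 \sqrt{3}$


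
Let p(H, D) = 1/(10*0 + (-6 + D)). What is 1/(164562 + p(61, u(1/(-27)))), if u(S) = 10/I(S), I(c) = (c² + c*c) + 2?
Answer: 147/24190468 ≈ 6.0768e-6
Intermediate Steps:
I(c) = 2 + 2*c² (I(c) = (c² + c²) + 2 = 2*c² + 2 = 2 + 2*c²)
u(S) = 10/(2 + 2*S²)
p(H, D) = 1/(-6 + D) (p(H, D) = 1/(0 + (-6 + D)) = 1/(-6 + D))
1/(164562 + p(61, u(1/(-27)))) = 1/(164562 + 1/(-6 + 5/(1 + (1/(-27))²))) = 1/(164562 + 1/(-6 + 5/(1 + (-1/27)²))) = 1/(164562 + 1/(-6 + 5/(1 + 1/729))) = 1/(164562 + 1/(-6 + 5/(730/729))) = 1/(164562 + 1/(-6 + 5*(729/730))) = 1/(164562 + 1/(-6 + 729/146)) = 1/(164562 + 1/(-147/146)) = 1/(164562 - 146/147) = 1/(24190468/147) = 147/24190468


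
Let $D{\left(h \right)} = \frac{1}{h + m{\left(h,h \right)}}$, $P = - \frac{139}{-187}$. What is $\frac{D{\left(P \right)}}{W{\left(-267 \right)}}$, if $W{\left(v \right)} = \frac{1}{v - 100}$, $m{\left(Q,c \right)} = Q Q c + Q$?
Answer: $- \frac{2399887501}{12407001} \approx -193.43$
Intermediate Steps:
$m{\left(Q,c \right)} = Q + c Q^{2}$ ($m{\left(Q,c \right)} = Q^{2} c + Q = c Q^{2} + Q = Q + c Q^{2}$)
$P = \frac{139}{187}$ ($P = \left(-139\right) \left(- \frac{1}{187}\right) = \frac{139}{187} \approx 0.74332$)
$D{\left(h \right)} = \frac{1}{h + h \left(1 + h^{2}\right)}$ ($D{\left(h \right)} = \frac{1}{h + h \left(1 + h h\right)} = \frac{1}{h + h \left(1 + h^{2}\right)}$)
$W{\left(v \right)} = \frac{1}{-100 + v}$
$\frac{D{\left(P \right)}}{W{\left(-267 \right)}} = \frac{\frac{1}{\frac{139}{187}} \frac{1}{2 + \left(\frac{139}{187}\right)^{2}}}{\frac{1}{-100 - 267}} = \frac{\frac{187}{139} \frac{1}{2 + \frac{19321}{34969}}}{\frac{1}{-367}} = \frac{\frac{187}{139} \frac{1}{\frac{89259}{34969}}}{- \frac{1}{367}} = \frac{187}{139} \cdot \frac{34969}{89259} \left(-367\right) = \frac{6539203}{12407001} \left(-367\right) = - \frac{2399887501}{12407001}$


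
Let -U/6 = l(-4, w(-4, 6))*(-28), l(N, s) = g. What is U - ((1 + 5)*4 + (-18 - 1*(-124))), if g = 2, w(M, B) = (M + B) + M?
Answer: 206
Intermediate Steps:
w(M, B) = B + 2*M (w(M, B) = (B + M) + M = B + 2*M)
l(N, s) = 2
U = 336 (U = -12*(-28) = -6*(-56) = 336)
U - ((1 + 5)*4 + (-18 - 1*(-124))) = 336 - ((1 + 5)*4 + (-18 - 1*(-124))) = 336 - (6*4 + (-18 + 124)) = 336 - (24 + 106) = 336 - 1*130 = 336 - 130 = 206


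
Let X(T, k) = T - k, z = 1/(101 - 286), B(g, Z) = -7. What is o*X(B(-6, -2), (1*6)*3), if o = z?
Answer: 5/37 ≈ 0.13514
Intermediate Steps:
z = -1/185 (z = 1/(-185) = -1/185 ≈ -0.0054054)
o = -1/185 ≈ -0.0054054
o*X(B(-6, -2), (1*6)*3) = -(-7 - 1*6*3)/185 = -(-7 - 6*3)/185 = -(-7 - 1*18)/185 = -(-7 - 18)/185 = -1/185*(-25) = 5/37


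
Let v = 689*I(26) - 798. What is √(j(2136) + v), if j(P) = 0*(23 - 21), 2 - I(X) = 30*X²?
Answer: 2*I*√3493085 ≈ 3738.0*I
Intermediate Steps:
I(X) = 2 - 30*X²
v = -13972340 (v = 689*(2 - 30*26²) - 798 = 689*(2 - 30*676) - 798 = 689*(2 - 20280) - 798 = 689*(-20278) - 798 = -13971542 - 798 = -13972340)
j(P) = 0 (j(P) = 0*2 = 0)
√(j(2136) + v) = √(0 - 13972340) = √(-13972340) = 2*I*√3493085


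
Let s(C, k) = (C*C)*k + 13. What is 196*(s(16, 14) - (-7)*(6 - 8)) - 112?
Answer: 702156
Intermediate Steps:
s(C, k) = 13 + k*C² (s(C, k) = C²*k + 13 = k*C² + 13 = 13 + k*C²)
196*(s(16, 14) - (-7)*(6 - 8)) - 112 = 196*((13 + 14*16²) - (-7)*(6 - 8)) - 112 = 196*((13 + 14*256) - (-7)*(-2)) - 112 = 196*((13 + 3584) - 1*14) - 112 = 196*(3597 - 14) - 112 = 196*3583 - 112 = 702268 - 112 = 702156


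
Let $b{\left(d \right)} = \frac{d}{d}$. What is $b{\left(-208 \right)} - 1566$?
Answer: $-1565$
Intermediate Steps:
$b{\left(d \right)} = 1$
$b{\left(-208 \right)} - 1566 = 1 - 1566 = -1565$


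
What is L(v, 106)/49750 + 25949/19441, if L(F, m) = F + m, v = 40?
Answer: 646900568/483594875 ≈ 1.3377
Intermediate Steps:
L(v, 106)/49750 + 25949/19441 = (40 + 106)/49750 + 25949/19441 = 146*(1/49750) + 25949*(1/19441) = 73/24875 + 25949/19441 = 646900568/483594875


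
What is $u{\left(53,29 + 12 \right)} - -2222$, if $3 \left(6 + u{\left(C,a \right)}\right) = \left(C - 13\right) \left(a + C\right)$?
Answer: $\frac{10408}{3} \approx 3469.3$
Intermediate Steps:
$u{\left(C,a \right)} = -6 + \frac{\left(-13 + C\right) \left(C + a\right)}{3}$ ($u{\left(C,a \right)} = -6 + \frac{\left(C - 13\right) \left(a + C\right)}{3} = -6 + \frac{\left(-13 + C\right) \left(C + a\right)}{3}$)
$u{\left(53,29 + 12 \right)} - -2222 = \left(-6 - \frac{689}{3} - \frac{13 \left(29 + 12\right)}{3} + \frac{53^{2}}{3} + \frac{1}{3} \cdot 53 \left(29 + 12\right)\right) - -2222 = \left(-6 - \frac{689}{3} - \frac{533}{3} + \frac{1}{3} \cdot 2809 + \frac{1}{3} \cdot 53 \cdot 41\right) + 2222 = \left(-6 - \frac{689}{3} - \frac{533}{3} + \frac{2809}{3} + \frac{2173}{3}\right) + 2222 = \frac{3742}{3} + 2222 = \frac{10408}{3}$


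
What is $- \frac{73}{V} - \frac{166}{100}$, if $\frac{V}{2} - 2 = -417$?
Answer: $- \frac{3262}{2075} \approx -1.572$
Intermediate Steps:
$V = -830$ ($V = 4 + 2 \left(-417\right) = 4 - 834 = -830$)
$- \frac{73}{V} - \frac{166}{100} = - \frac{73}{-830} - \frac{166}{100} = \left(-73\right) \left(- \frac{1}{830}\right) - \frac{83}{50} = \frac{73}{830} - \frac{83}{50} = - \frac{3262}{2075}$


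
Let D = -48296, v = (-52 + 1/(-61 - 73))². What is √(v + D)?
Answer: I*√818636015/134 ≈ 213.52*I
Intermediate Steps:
v = 48566961/17956 (v = (-52 + 1/(-134))² = (-52 - 1/134)² = (-6969/134)² = 48566961/17956 ≈ 2704.8)
√(v + D) = √(48566961/17956 - 48296) = √(-818636015/17956) = I*√818636015/134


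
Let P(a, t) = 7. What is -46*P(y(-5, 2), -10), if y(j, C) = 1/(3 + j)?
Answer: -322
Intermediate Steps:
-46*P(y(-5, 2), -10) = -46*7 = -322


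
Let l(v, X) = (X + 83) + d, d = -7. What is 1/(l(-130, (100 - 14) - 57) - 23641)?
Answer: -1/23536 ≈ -4.2488e-5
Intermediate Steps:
l(v, X) = 76 + X (l(v, X) = (X + 83) - 7 = (83 + X) - 7 = 76 + X)
1/(l(-130, (100 - 14) - 57) - 23641) = 1/((76 + ((100 - 14) - 57)) - 23641) = 1/((76 + (86 - 57)) - 23641) = 1/((76 + 29) - 23641) = 1/(105 - 23641) = 1/(-23536) = -1/23536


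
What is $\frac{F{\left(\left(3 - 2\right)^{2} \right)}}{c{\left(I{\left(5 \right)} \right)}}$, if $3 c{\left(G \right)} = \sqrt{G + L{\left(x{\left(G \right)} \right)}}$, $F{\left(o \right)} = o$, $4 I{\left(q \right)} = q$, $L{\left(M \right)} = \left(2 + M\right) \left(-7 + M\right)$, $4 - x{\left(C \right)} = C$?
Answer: $- \frac{4 i \sqrt{303}}{101} \approx - 0.68938 i$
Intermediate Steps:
$x{\left(C \right)} = 4 - C$
$L{\left(M \right)} = \left(-7 + M\right) \left(2 + M\right)$
$I{\left(q \right)} = \frac{q}{4}$
$c{\left(G \right)} = \frac{\sqrt{-34 + \left(4 - G\right)^{2} + 6 G}}{3}$ ($c{\left(G \right)} = \frac{\sqrt{G - \left(14 - \left(4 - G\right)^{2} + 5 \left(4 - G\right)\right)}}{3} = \frac{\sqrt{G + \left(-14 + \left(4 - G\right)^{2} + \left(-20 + 5 G\right)\right)}}{3} = \frac{\sqrt{G + \left(-34 + \left(4 - G\right)^{2} + 5 G\right)}}{3} = \frac{\sqrt{-34 + \left(4 - G\right)^{2} + 6 G}}{3}$)
$\frac{F{\left(\left(3 - 2\right)^{2} \right)}}{c{\left(I{\left(5 \right)} \right)}} = \frac{\left(3 - 2\right)^{2}}{\frac{1}{3} \sqrt{-18 + \left(\frac{1}{4} \cdot 5\right)^{2} - 2 \cdot \frac{1}{4} \cdot 5}} = \frac{1^{2}}{\frac{1}{3} \sqrt{-18 + \left(\frac{5}{4}\right)^{2} - \frac{5}{2}}} = 1 \frac{1}{\frac{1}{3} \sqrt{-18 + \frac{25}{16} - \frac{5}{2}}} = 1 \frac{1}{\frac{1}{3} \sqrt{- \frac{303}{16}}} = 1 \frac{1}{\frac{1}{3} \frac{i \sqrt{303}}{4}} = 1 \frac{1}{\frac{1}{12} i \sqrt{303}} = 1 \left(- \frac{4 i \sqrt{303}}{101}\right) = - \frac{4 i \sqrt{303}}{101}$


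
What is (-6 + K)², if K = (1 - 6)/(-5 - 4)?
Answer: 2401/81 ≈ 29.642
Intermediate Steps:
K = 5/9 (K = -5/(-9) = -5*(-⅑) = 5/9 ≈ 0.55556)
(-6 + K)² = (-6 + 5/9)² = (-49/9)² = 2401/81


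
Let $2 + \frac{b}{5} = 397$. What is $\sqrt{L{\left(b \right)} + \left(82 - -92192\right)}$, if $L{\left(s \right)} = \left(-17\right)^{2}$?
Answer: $\sqrt{92563} \approx 304.24$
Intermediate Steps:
$b = 1975$ ($b = -10 + 5 \cdot 397 = -10 + 1985 = 1975$)
$L{\left(s \right)} = 289$
$\sqrt{L{\left(b \right)} + \left(82 - -92192\right)} = \sqrt{289 + \left(82 - -92192\right)} = \sqrt{289 + \left(82 + 92192\right)} = \sqrt{289 + 92274} = \sqrt{92563}$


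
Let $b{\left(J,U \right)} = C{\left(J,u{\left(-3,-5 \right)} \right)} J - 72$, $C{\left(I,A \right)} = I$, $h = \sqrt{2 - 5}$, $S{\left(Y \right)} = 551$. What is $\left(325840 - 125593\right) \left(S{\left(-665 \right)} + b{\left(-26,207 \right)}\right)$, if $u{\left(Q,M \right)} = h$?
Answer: $231285285$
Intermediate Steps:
$h = i \sqrt{3}$ ($h = \sqrt{-3} = i \sqrt{3} \approx 1.732 i$)
$u{\left(Q,M \right)} = i \sqrt{3}$
$b{\left(J,U \right)} = -72 + J^{2}$ ($b{\left(J,U \right)} = J J - 72 = J^{2} - 72 = -72 + J^{2}$)
$\left(325840 - 125593\right) \left(S{\left(-665 \right)} + b{\left(-26,207 \right)}\right) = \left(325840 - 125593\right) \left(551 - \left(72 - \left(-26\right)^{2}\right)\right) = 200247 \left(551 + \left(-72 + 676\right)\right) = 200247 \left(551 + 604\right) = 200247 \cdot 1155 = 231285285$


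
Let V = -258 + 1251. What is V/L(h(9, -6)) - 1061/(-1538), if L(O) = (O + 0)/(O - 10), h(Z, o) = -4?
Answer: 2673190/769 ≈ 3476.2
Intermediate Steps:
V = 993
L(O) = O/(-10 + O)
V/L(h(9, -6)) - 1061/(-1538) = 993/((-4/(-10 - 4))) - 1061/(-1538) = 993/((-4/(-14))) - 1061*(-1/1538) = 993/((-4*(-1/14))) + 1061/1538 = 993/(2/7) + 1061/1538 = 993*(7/2) + 1061/1538 = 6951/2 + 1061/1538 = 2673190/769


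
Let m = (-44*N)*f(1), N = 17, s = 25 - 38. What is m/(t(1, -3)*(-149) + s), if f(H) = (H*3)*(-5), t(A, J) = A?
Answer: -1870/27 ≈ -69.259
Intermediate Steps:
s = -13
f(H) = -15*H (f(H) = (3*H)*(-5) = -15*H)
m = 11220 (m = (-44*17)*(-15*1) = -748*(-15) = 11220)
m/(t(1, -3)*(-149) + s) = 11220/(1*(-149) - 13) = 11220/(-149 - 13) = 11220/(-162) = 11220*(-1/162) = -1870/27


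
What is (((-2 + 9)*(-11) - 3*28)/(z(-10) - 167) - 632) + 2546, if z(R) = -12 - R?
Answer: 323627/169 ≈ 1915.0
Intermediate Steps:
(((-2 + 9)*(-11) - 3*28)/(z(-10) - 167) - 632) + 2546 = (((-2 + 9)*(-11) - 3*28)/((-12 - 1*(-10)) - 167) - 632) + 2546 = ((7*(-11) - 84)/((-12 + 10) - 167) - 632) + 2546 = ((-77 - 84)/(-2 - 167) - 632) + 2546 = (-161/(-169) - 632) + 2546 = (-161*(-1/169) - 632) + 2546 = (161/169 - 632) + 2546 = -106647/169 + 2546 = 323627/169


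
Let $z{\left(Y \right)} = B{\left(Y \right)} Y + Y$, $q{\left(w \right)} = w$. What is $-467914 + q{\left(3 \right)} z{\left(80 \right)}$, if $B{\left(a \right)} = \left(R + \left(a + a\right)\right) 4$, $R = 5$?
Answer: $-309274$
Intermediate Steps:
$B{\left(a \right)} = 20 + 8 a$ ($B{\left(a \right)} = \left(5 + \left(a + a\right)\right) 4 = \left(5 + 2 a\right) 4 = 20 + 8 a$)
$z{\left(Y \right)} = Y + Y \left(20 + 8 Y\right)$ ($z{\left(Y \right)} = \left(20 + 8 Y\right) Y + Y = Y \left(20 + 8 Y\right) + Y = Y + Y \left(20 + 8 Y\right)$)
$-467914 + q{\left(3 \right)} z{\left(80 \right)} = -467914 + 3 \cdot 80 \left(21 + 8 \cdot 80\right) = -467914 + 3 \cdot 80 \left(21 + 640\right) = -467914 + 3 \cdot 80 \cdot 661 = -467914 + 3 \cdot 52880 = -467914 + 158640 = -309274$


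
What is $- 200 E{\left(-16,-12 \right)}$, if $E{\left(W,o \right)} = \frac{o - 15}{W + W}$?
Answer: $- \frac{675}{4} \approx -168.75$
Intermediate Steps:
$E{\left(W,o \right)} = \frac{-15 + o}{2 W}$
$- 200 E{\left(-16,-12 \right)} = - 200 \frac{-15 - 12}{2 \left(-16\right)} = - 200 \cdot \frac{1}{2} \left(- \frac{1}{16}\right) \left(-27\right) = \left(-200\right) \frac{27}{32} = - \frac{675}{4}$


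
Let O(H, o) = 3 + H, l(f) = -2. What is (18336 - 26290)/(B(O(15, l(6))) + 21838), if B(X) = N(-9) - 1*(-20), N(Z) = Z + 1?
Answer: -3977/10925 ≈ -0.36403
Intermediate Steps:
N(Z) = 1 + Z
B(X) = 12 (B(X) = (1 - 9) - 1*(-20) = -8 + 20 = 12)
(18336 - 26290)/(B(O(15, l(6))) + 21838) = (18336 - 26290)/(12 + 21838) = -7954/21850 = -7954*1/21850 = -3977/10925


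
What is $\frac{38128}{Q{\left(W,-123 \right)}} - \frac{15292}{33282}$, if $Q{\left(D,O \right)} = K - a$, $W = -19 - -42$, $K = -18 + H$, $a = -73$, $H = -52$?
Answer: $\frac{211488370}{16641} \approx 12709.0$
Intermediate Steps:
$K = -70$ ($K = -18 - 52 = -70$)
$W = 23$ ($W = -19 + 42 = 23$)
$Q{\left(D,O \right)} = 3$ ($Q{\left(D,O \right)} = -70 - -73 = -70 + 73 = 3$)
$\frac{38128}{Q{\left(W,-123 \right)}} - \frac{15292}{33282} = \frac{38128}{3} - \frac{15292}{33282} = 38128 \cdot \frac{1}{3} - \frac{7646}{16641} = \frac{38128}{3} - \frac{7646}{16641} = \frac{211488370}{16641}$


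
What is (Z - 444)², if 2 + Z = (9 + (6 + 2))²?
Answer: 24649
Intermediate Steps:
Z = 287 (Z = -2 + (9 + (6 + 2))² = -2 + (9 + 8)² = -2 + 17² = -2 + 289 = 287)
(Z - 444)² = (287 - 444)² = (-157)² = 24649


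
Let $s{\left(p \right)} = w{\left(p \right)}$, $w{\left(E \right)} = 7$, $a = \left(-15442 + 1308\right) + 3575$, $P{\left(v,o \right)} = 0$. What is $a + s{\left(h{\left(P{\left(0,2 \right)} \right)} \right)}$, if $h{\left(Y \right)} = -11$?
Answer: $-10552$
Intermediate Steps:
$a = -10559$ ($a = -14134 + 3575 = -10559$)
$s{\left(p \right)} = 7$
$a + s{\left(h{\left(P{\left(0,2 \right)} \right)} \right)} = -10559 + 7 = -10552$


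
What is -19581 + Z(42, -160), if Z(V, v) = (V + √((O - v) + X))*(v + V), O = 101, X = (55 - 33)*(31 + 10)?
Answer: -24537 - 118*√1163 ≈ -28561.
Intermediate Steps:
X = 902 (X = 22*41 = 902)
Z(V, v) = (V + v)*(V + √(1003 - v)) (Z(V, v) = (V + √((101 - v) + 902))*(v + V) = (V + √(1003 - v))*(V + v) = (V + v)*(V + √(1003 - v)))
-19581 + Z(42, -160) = -19581 + (42² + 42*(-160) + 42*√(1003 - 1*(-160)) - 160*√(1003 - 1*(-160))) = -19581 + (1764 - 6720 + 42*√(1003 + 160) - 160*√(1003 + 160)) = -19581 + (1764 - 6720 + 42*√1163 - 160*√1163) = -19581 + (-4956 - 118*√1163) = -24537 - 118*√1163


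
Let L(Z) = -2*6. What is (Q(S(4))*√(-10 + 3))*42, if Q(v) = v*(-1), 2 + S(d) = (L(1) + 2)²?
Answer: -4116*I*√7 ≈ -10890.0*I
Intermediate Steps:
L(Z) = -12
S(d) = 98 (S(d) = -2 + (-12 + 2)² = -2 + (-10)² = -2 + 100 = 98)
Q(v) = -v
(Q(S(4))*√(-10 + 3))*42 = ((-1*98)*√(-10 + 3))*42 = -98*I*√7*42 = -4116*I*√7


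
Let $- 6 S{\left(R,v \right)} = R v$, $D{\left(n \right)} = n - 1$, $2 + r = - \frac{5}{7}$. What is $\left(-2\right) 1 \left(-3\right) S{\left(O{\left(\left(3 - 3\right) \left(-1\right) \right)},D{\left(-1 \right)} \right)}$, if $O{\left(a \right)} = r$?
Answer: $- \frac{38}{7} \approx -5.4286$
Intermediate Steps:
$r = - \frac{19}{7}$ ($r = -2 - \frac{5}{7} = - \frac{19}{7} \approx -2.7143$)
$O{\left(a \right)} = - \frac{19}{7}$
$D{\left(n \right)} = -1 + n$ ($D{\left(n \right)} = n - 1 = -1 + n$)
$S{\left(R,v \right)} = - \frac{R v}{6}$
$\left(-2\right) 1 \left(-3\right) S{\left(O{\left(\left(3 - 3\right) \left(-1\right) \right)},D{\left(-1 \right)} \right)} = \left(-2\right) 1 \left(-3\right) \left(\left(- \frac{1}{6}\right) \left(- \frac{19}{7}\right) \left(-1 - 1\right)\right) = \left(-2\right) \left(-3\right) \left(\left(- \frac{1}{6}\right) \left(- \frac{19}{7}\right) \left(-2\right)\right) = 6 \left(- \frac{19}{21}\right) = - \frac{38}{7}$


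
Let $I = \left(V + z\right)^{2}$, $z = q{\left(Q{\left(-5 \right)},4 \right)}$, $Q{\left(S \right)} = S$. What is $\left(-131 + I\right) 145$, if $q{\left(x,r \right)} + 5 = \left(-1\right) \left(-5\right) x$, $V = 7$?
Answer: $57710$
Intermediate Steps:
$q{\left(x,r \right)} = -5 + 5 x$ ($q{\left(x,r \right)} = -5 + \left(-1\right) \left(-5\right) x = -5 + 5 x$)
$z = -30$ ($z = -5 + 5 \left(-5\right) = -5 - 25 = -30$)
$I = 529$ ($I = \left(7 - 30\right)^{2} = \left(-23\right)^{2} = 529$)
$\left(-131 + I\right) 145 = \left(-131 + 529\right) 145 = 398 \cdot 145 = 57710$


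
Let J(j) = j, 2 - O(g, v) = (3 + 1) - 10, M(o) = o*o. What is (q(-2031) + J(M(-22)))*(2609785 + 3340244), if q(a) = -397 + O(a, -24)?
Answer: 565252755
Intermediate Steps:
M(o) = o²
O(g, v) = 8 (O(g, v) = 2 - ((3 + 1) - 10) = 2 - (4 - 10) = 2 - 1*(-6) = 2 + 6 = 8)
q(a) = -389 (q(a) = -397 + 8 = -389)
(q(-2031) + J(M(-22)))*(2609785 + 3340244) = (-389 + (-22)²)*(2609785 + 3340244) = (-389 + 484)*5950029 = 95*5950029 = 565252755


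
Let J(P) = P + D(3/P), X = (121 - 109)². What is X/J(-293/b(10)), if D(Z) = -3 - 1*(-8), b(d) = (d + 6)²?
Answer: 12288/329 ≈ 37.350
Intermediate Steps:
b(d) = (6 + d)²
X = 144 (X = 12² = 144)
D(Z) = 5 (D(Z) = -3 + 8 = 5)
J(P) = 5 + P (J(P) = P + 5 = 5 + P)
X/J(-293/b(10)) = 144/(5 - 293/(6 + 10)²) = 144/(5 - 293/(16²)) = 144/(5 - 293/256) = 144/(987/256) = 144*(256/987) = 12288/329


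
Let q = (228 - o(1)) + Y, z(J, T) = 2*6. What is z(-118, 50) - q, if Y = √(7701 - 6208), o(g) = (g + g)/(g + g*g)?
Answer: -215 - √1493 ≈ -253.64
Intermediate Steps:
o(g) = 2*g/(g + g²) (o(g) = (2*g)/(g + g²) = 2*g/(g + g²))
z(J, T) = 12
Y = √1493 ≈ 38.639
q = 227 + √1493 (q = (228 - 2/(1 + 1)) + √1493 = (228 - 2/2) + √1493 = (228 - 1*1) + √1493 = (228 - 1) + √1493 = 227 + √1493 ≈ 265.64)
z(-118, 50) - q = 12 - (227 + √1493) = 12 + (-227 - √1493) = -215 - √1493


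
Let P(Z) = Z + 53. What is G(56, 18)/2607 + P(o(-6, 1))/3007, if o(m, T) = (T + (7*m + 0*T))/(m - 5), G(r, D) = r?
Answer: 316280/7839249 ≈ 0.040346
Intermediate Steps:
o(m, T) = (T + 7*m)/(-5 + m) (o(m, T) = (T + (7*m + 0))/(-5 + m) = (T + 7*m)/(-5 + m))
P(Z) = 53 + Z
G(56, 18)/2607 + P(o(-6, 1))/3007 = 56/2607 + (53 + (1 + 7*(-6))/(-5 - 6))/3007 = 56*(1/2607) + (53 + (1 - 42)/(-11))*(1/3007) = 56/2607 + (53 - 1/11*(-41))*(1/3007) = 56/2607 + (53 + 41/11)*(1/3007) = 56/2607 + (624/11)*(1/3007) = 56/2607 + 624/33077 = 316280/7839249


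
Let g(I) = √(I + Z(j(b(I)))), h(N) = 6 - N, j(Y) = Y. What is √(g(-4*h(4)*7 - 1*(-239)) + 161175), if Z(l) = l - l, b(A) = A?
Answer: √(161175 + √183) ≈ 401.48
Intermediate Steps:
Z(l) = 0
g(I) = √I (g(I) = √(I + 0) = √I)
√(g(-4*h(4)*7 - 1*(-239)) + 161175) = √(√(-4*(6 - 1*4)*7 - 1*(-239)) + 161175) = √(√(-4*(6 - 4)*7 + 239) + 161175) = √(√(-4*2*7 + 239) + 161175) = √(√(-8*7 + 239) + 161175) = √(√(-56 + 239) + 161175) = √(√183 + 161175) = √(161175 + √183)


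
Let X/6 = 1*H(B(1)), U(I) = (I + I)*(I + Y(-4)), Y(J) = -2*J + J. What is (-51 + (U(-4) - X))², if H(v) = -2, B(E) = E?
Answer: 1521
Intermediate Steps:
Y(J) = -J
U(I) = 2*I*(4 + I) (U(I) = (I + I)*(I - 1*(-4)) = (2*I)*(I + 4) = (2*I)*(4 + I) = 2*I*(4 + I))
X = -12 (X = 6*(1*(-2)) = 6*(-2) = -12)
(-51 + (U(-4) - X))² = (-51 + (2*(-4)*(4 - 4) - 1*(-12)))² = (-51 + (2*(-4)*0 + 12))² = (-51 + (0 + 12))² = (-51 + 12)² = (-39)² = 1521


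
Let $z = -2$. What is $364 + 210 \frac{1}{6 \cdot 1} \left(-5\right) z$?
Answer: $714$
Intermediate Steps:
$364 + 210 \frac{1}{6 \cdot 1} \left(-5\right) z = 364 + 210 \frac{1}{6 \cdot 1} \left(-5\right) \left(-2\right) = 364 + 210 \cdot \frac{1}{6} \left(-5\right) \left(-2\right) = 364 + 210 \left(\left(- \frac{5}{6}\right) \left(-2\right)\right) = 364 + 210 \cdot \frac{5}{3} = 364 + 350 = 714$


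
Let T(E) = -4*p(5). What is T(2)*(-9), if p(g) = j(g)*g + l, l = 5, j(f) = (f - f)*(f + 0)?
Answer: 180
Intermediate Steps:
j(f) = 0 (j(f) = 0*f = 0)
p(g) = 5 (p(g) = 0*g + 5 = 0 + 5 = 5)
T(E) = -20 (T(E) = -4*5 = -20)
T(2)*(-9) = -20*(-9) = 180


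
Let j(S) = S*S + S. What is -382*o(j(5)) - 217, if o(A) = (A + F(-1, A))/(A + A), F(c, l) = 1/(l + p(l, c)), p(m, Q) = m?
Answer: -734591/1800 ≈ -408.11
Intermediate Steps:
j(S) = S + S² (j(S) = S² + S = S + S²)
F(c, l) = 1/(2*l) (F(c, l) = 1/(l + l) = 1/(2*l))
o(A) = (A + 1/(2*A))/(2*A) (o(A) = (A + 1/(2*A))/(A + A) = (A + 1/(2*A))/((2*A)) = (A + 1/(2*A))*(1/(2*A)) = (A + 1/(2*A))/(2*A))
-382*o(j(5)) - 217 = -382*(½ + 1/(4*(5*(1 + 5))²)) - 217 = -382*(½ + 1/(4*(5*6)²)) - 217 = -382*(½ + (¼)/30²) - 217 = -382*(½ + (¼)*(1/900)) - 217 = -382*(½ + 1/3600) - 217 = -382*1801/3600 - 217 = -343991/1800 - 217 = -734591/1800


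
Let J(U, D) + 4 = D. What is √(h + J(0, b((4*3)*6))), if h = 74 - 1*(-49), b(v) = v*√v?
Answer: √(119 + 432*√2) ≈ 27.017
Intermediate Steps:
b(v) = v^(3/2)
J(U, D) = -4 + D
h = 123 (h = 74 + 49 = 123)
√(h + J(0, b((4*3)*6))) = √(123 + (-4 + ((4*3)*6)^(3/2))) = √(123 + (-4 + (12*6)^(3/2))) = √(123 + (-4 + 72^(3/2))) = √(123 + (-4 + 432*√2)) = √(119 + 432*√2)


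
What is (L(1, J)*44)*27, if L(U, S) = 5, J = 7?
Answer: 5940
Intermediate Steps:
(L(1, J)*44)*27 = (5*44)*27 = 220*27 = 5940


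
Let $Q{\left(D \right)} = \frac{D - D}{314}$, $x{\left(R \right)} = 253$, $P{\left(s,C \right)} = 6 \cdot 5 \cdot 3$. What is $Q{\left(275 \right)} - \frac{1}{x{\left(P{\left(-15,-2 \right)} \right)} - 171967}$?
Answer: $\frac{1}{171714} \approx 5.8236 \cdot 10^{-6}$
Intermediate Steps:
$P{\left(s,C \right)} = 90$ ($P{\left(s,C \right)} = 30 \cdot 3 = 90$)
$Q{\left(D \right)} = 0$ ($Q{\left(D \right)} = 0 \cdot \frac{1}{314} = 0$)
$Q{\left(275 \right)} - \frac{1}{x{\left(P{\left(-15,-2 \right)} \right)} - 171967} = 0 - \frac{1}{253 - 171967} = 0 - \frac{1}{-171714} = 0 - - \frac{1}{171714} = 0 + \frac{1}{171714} = \frac{1}{171714}$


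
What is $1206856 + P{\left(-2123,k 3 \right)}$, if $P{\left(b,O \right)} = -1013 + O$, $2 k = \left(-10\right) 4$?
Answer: $1205783$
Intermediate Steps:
$k = -20$ ($k = \frac{\left(-10\right) 4}{2} = \frac{1}{2} \left(-40\right) = -20$)
$1206856 + P{\left(-2123,k 3 \right)} = 1206856 - 1073 = 1205783$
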